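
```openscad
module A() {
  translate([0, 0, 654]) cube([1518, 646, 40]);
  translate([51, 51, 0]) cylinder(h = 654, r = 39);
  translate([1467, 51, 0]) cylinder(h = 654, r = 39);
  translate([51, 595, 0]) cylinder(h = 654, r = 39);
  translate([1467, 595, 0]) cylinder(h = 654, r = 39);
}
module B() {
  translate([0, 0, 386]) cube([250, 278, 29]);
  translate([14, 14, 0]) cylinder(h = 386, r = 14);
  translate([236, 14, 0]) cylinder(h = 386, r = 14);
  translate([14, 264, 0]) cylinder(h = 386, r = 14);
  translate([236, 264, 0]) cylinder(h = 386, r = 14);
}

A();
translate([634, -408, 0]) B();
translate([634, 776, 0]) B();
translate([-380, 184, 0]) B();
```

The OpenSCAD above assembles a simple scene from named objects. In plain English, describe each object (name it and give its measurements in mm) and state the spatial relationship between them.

A is a table: top 1518 mm (x) × 646 mm (y), 40 mm thick, upper face at z = 694 mm, on four round legs of 78 mm diameter, each leg's bounding box inset 12 mm from the nearest pair of top edges, running from z = 0 to the bottom of the top.

B is a four-legged stool. The seat is a 250×278×29 mm slab whose top surface is at z = 415 mm; four round legs, each 28 mm in diameter, run from the floor (z = 0) to the underside of the seat, each leg's axis is inset half a diameter from the nearest pair of seat edges (so the leg's bounding box is flush with the corner).

Three stools sit around the table at the −y, +y, −x sides.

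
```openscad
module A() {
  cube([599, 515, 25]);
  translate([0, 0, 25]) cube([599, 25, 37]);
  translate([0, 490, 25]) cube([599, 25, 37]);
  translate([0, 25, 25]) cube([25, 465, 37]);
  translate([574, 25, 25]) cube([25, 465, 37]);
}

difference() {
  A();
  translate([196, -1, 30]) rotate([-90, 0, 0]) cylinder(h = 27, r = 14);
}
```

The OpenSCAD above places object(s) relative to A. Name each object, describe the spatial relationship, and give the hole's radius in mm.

A is an open box. The open box has a circular hole through its front wall. The hole's radius is 14 mm.

The subtracted cylinder has r = 14 mm.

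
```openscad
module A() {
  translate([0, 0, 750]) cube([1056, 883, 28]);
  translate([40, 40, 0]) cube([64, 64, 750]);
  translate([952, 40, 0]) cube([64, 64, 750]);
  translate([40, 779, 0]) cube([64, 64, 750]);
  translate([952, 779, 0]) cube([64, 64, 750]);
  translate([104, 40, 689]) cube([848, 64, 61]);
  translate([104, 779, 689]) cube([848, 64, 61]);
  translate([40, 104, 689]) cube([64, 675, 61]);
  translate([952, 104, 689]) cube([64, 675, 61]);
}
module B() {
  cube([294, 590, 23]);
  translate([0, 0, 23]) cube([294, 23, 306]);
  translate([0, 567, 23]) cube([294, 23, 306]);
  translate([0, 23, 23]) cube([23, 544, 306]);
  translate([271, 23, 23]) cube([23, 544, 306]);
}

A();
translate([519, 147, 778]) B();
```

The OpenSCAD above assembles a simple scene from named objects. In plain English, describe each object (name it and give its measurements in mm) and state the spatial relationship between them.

A is a table: top 1056 mm (x) × 883 mm (y), 28 mm thick, upper face at z = 778 mm, on four 64×64 mm square legs, each inset 40 mm from the nearest pair of top edges, running from z = 0 to the bottom of the top. Four apron rails, 64 mm thick and 61 mm tall, run between adjacent legs with their top edges flush with the underside of the top and their outer faces flush with the legs' outer faces.

B is an open-topped rectangular box: outside dimensions 294×590×329 mm, with a uniform wall and base thickness of 23 mm. The base is a full 294×590 slab on the floor; four walls sit on top of the base. The front and back walls (the −y and +y sides) span the full width; the two side walls fit between them.

The open box is on top of the table.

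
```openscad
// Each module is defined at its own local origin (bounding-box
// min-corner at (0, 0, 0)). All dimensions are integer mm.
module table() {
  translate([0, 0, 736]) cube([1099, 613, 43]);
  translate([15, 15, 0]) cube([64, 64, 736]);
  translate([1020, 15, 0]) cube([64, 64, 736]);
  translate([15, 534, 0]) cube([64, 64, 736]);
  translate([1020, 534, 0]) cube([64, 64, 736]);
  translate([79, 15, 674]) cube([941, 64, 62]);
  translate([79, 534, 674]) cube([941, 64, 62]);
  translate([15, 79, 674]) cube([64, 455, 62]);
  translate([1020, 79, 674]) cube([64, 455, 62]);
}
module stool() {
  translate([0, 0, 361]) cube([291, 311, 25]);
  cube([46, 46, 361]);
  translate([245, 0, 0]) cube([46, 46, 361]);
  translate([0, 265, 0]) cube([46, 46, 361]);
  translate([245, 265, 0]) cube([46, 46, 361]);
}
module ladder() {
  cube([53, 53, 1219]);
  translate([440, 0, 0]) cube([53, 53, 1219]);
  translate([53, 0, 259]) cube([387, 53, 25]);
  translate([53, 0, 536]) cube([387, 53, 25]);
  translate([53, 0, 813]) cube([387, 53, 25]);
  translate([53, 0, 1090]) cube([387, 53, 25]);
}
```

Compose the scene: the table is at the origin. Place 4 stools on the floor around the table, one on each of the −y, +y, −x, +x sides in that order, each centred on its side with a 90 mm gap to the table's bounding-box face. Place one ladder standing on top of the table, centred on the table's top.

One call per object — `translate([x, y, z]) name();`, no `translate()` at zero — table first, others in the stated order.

table();
translate([404, -401, 0]) stool();
translate([404, 703, 0]) stool();
translate([-381, 151, 0]) stool();
translate([1189, 151, 0]) stool();
translate([303, 280, 779]) ladder();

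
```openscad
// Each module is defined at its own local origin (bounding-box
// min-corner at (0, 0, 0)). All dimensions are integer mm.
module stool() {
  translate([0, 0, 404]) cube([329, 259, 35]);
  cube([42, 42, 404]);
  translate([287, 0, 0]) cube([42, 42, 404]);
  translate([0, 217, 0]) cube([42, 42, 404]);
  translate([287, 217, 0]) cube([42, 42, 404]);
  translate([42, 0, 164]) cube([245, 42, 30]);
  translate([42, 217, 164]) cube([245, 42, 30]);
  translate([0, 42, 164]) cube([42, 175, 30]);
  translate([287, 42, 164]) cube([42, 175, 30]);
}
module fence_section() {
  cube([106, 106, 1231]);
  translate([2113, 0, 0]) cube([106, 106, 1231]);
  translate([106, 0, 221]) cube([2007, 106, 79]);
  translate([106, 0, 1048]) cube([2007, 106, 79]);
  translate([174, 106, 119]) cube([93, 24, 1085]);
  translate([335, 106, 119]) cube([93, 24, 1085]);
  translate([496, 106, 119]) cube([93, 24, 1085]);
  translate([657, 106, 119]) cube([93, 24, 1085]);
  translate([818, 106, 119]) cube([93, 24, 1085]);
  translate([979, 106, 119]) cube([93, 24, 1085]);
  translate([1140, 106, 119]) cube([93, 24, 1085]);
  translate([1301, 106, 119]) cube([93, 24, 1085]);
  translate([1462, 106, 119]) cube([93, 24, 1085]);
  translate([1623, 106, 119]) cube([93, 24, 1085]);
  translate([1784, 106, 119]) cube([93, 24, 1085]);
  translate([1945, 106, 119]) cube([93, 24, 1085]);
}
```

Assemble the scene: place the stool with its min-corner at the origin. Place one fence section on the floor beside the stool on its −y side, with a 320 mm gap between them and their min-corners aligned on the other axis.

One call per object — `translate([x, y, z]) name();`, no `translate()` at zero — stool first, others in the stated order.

stool();
translate([0, -450, 0]) fence_section();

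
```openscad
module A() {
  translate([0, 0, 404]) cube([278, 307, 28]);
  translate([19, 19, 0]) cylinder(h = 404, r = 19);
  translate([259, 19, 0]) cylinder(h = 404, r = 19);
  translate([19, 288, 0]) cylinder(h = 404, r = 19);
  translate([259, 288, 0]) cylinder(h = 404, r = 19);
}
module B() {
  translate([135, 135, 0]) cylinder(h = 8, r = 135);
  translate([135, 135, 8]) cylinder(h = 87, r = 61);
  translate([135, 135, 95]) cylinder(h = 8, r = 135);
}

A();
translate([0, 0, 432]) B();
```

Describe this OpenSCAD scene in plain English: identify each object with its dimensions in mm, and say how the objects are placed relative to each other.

A is a simple wooden stool: a rectangular seat 278 mm (x) by 307 mm (y), 28 mm thick, top face at z = 432 mm, on four round legs, each 38 mm in diameter. The legs rest on z = 0, each leg's axis is inset half a diameter from the nearest pair of seat edges (so the leg's bounding box is flush with the corner).

B is a spool: two coaxial disc flanges of radius 135 mm and thickness 8 mm, joined by a core cylinder of radius 61 mm and height 87 mm. The lower flange rests on z = 0 and the three cylinders share a vertical axis.

The spool is on top of the stool.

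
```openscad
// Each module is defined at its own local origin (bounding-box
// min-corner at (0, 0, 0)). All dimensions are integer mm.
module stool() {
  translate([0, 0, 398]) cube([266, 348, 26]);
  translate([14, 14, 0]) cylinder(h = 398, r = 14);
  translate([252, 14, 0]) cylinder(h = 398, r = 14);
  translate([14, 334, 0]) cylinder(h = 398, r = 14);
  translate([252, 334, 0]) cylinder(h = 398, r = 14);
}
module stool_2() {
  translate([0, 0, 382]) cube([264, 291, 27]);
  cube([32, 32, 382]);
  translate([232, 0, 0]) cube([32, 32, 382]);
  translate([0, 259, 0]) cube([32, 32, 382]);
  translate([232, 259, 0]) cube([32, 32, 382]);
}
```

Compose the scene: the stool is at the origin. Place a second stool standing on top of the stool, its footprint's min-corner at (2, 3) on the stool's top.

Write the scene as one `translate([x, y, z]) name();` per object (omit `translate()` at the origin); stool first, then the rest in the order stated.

stool();
translate([2, 3, 424]) stool_2();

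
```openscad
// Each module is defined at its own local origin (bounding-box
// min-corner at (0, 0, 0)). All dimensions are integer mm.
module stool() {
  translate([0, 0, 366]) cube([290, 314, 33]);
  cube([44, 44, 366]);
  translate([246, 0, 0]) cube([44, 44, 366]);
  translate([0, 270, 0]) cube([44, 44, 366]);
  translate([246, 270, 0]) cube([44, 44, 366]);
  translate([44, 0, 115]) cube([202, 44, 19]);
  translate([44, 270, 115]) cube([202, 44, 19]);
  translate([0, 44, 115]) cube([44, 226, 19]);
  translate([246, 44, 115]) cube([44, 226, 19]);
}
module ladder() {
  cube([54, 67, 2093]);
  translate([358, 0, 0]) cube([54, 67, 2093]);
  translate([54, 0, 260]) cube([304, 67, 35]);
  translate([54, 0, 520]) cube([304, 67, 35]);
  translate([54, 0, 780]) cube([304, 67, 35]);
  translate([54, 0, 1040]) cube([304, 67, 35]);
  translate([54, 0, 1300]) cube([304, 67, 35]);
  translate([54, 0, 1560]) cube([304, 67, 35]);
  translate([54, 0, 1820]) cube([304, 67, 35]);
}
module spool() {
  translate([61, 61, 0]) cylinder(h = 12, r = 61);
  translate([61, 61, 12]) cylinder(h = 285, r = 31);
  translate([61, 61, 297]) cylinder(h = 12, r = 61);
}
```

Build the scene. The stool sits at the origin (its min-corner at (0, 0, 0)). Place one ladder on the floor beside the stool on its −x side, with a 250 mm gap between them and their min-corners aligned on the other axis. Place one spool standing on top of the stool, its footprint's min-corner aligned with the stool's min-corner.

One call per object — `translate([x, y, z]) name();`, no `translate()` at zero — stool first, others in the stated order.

stool();
translate([-662, 0, 0]) ladder();
translate([0, 0, 399]) spool();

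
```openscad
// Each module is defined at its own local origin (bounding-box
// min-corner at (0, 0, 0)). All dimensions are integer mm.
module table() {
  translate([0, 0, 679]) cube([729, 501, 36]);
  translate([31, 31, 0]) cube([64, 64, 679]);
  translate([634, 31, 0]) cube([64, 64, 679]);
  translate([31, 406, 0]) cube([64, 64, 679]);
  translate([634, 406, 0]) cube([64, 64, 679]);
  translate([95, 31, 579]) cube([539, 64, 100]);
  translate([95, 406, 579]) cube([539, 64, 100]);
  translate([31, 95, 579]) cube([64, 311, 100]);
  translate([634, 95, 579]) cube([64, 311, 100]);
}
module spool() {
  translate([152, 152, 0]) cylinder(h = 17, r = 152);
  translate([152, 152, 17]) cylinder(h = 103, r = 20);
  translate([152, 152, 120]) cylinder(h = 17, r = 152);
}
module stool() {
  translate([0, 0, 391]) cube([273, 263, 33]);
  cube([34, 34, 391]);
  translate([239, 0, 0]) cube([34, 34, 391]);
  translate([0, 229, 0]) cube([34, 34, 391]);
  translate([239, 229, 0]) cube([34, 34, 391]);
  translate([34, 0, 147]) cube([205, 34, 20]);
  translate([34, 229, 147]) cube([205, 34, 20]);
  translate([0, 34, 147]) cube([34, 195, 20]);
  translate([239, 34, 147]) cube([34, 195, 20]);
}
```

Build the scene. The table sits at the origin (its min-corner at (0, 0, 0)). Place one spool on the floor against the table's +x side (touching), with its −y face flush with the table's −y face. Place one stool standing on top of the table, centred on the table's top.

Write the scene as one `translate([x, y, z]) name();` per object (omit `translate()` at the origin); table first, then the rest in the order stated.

table();
translate([729, 0, 0]) spool();
translate([228, 119, 715]) stool();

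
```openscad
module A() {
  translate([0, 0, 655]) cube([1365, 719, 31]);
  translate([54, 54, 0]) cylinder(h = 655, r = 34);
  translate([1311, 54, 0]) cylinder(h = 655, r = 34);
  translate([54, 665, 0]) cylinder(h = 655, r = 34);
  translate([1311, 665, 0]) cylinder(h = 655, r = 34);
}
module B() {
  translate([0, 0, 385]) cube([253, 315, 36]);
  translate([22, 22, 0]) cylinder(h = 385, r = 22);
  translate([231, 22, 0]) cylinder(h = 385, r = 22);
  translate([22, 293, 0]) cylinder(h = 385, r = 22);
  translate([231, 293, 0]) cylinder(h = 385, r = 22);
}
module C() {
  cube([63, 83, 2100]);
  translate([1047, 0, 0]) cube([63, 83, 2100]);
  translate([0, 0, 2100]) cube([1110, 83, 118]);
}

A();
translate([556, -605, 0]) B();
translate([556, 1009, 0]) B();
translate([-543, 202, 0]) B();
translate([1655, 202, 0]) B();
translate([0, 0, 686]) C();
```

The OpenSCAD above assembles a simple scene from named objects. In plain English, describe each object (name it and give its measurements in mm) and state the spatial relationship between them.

A is a table with a 1365×719 mm rectangular top, 31 mm thick, top surface at z = 686 mm, supported by four round legs of 68 mm diameter, each leg's bounding box inset 20 mm from the nearest pair of top edges, running from the floor.

B is a simple wooden stool: a rectangular seat 253 mm (x) by 315 mm (y), 36 mm thick, top face at z = 421 mm, on four round legs, each 44 mm in diameter. The legs rest on z = 0, each leg's axis is inset half a diameter from the nearest pair of seat edges (so the leg's bounding box is flush with the corner).

C is a rectangular door frame: two vertical jambs of 63×83 mm section, 2100 mm tall, with a clear opening 984 mm wide between their inner faces. A header 118 mm tall and 83 mm deep lies on top of the jambs and spans the full outside width.

Four stools sit around the table at the −y, +y, −x, +x sides. The door frame is on top of the table.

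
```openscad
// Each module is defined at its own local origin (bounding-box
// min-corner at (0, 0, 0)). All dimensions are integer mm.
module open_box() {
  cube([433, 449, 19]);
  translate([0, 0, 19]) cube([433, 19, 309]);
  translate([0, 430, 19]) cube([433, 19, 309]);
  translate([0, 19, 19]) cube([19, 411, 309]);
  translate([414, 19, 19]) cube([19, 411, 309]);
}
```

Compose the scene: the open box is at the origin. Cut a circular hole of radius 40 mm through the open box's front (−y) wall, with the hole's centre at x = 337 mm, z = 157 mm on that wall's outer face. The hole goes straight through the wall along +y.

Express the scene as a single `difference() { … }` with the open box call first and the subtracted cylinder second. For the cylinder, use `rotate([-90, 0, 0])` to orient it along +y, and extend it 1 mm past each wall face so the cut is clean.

difference() {
  open_box();
  translate([337, -1, 157]) rotate([-90, 0, 0]) cylinder(h = 21, r = 40);
}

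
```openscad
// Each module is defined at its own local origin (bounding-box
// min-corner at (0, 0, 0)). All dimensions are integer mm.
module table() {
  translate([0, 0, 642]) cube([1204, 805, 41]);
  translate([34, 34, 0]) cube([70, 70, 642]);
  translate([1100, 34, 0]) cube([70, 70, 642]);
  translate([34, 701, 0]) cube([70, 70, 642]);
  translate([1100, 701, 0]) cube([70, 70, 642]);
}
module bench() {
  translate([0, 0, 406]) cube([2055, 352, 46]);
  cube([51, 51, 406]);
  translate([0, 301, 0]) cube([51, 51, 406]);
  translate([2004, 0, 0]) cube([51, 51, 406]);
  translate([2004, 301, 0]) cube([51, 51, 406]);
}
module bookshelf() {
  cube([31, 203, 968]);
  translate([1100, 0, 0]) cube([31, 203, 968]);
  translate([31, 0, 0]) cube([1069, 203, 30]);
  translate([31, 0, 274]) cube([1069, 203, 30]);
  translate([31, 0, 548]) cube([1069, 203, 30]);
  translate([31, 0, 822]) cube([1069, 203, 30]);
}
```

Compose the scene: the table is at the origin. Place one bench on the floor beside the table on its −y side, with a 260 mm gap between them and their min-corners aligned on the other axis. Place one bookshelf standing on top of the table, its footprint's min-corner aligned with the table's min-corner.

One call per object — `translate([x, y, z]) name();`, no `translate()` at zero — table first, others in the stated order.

table();
translate([0, -612, 0]) bench();
translate([0, 0, 683]) bookshelf();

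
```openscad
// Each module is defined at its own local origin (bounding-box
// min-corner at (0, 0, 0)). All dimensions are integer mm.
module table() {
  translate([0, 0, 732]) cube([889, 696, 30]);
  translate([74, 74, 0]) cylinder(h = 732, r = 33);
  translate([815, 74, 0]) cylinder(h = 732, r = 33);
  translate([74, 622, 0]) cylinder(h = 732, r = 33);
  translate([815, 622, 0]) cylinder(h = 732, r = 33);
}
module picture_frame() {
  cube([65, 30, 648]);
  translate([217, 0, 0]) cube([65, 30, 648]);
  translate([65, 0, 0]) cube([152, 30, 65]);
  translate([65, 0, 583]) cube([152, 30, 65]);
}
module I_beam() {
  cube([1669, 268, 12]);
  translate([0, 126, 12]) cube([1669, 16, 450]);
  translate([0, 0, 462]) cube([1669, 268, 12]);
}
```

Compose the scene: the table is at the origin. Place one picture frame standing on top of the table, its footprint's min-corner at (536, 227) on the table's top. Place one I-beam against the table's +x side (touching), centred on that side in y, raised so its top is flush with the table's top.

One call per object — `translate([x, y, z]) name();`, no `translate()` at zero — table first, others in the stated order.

table();
translate([536, 227, 762]) picture_frame();
translate([889, 214, 288]) I_beam();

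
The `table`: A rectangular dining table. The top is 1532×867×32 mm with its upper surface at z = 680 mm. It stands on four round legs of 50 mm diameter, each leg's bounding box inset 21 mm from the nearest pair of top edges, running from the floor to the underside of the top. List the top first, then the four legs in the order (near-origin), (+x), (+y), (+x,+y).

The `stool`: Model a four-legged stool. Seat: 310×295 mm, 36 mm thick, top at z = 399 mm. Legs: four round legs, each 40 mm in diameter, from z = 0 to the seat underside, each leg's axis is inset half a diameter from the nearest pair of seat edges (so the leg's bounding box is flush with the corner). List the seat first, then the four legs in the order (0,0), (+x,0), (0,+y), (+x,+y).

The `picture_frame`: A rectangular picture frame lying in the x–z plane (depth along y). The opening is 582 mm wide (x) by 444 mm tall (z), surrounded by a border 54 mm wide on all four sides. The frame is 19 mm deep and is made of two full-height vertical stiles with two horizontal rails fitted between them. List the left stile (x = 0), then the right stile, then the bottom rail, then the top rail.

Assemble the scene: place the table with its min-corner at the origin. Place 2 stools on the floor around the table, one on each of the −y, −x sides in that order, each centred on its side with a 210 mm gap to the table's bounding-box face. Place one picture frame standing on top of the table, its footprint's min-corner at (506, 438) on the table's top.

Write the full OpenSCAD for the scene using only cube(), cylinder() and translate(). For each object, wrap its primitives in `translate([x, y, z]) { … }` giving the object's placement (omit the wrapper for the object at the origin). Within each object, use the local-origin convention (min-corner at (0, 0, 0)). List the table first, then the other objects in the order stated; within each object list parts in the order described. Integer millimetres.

translate([0, 0, 648]) cube([1532, 867, 32]);
translate([46, 46, 0]) cylinder(h = 648, r = 25);
translate([1486, 46, 0]) cylinder(h = 648, r = 25);
translate([46, 821, 0]) cylinder(h = 648, r = 25);
translate([1486, 821, 0]) cylinder(h = 648, r = 25);
translate([611, -505, 0]) {
  translate([0, 0, 363]) cube([310, 295, 36]);
  translate([20, 20, 0]) cylinder(h = 363, r = 20);
  translate([290, 20, 0]) cylinder(h = 363, r = 20);
  translate([20, 275, 0]) cylinder(h = 363, r = 20);
  translate([290, 275, 0]) cylinder(h = 363, r = 20);
}
translate([-520, 286, 0]) {
  translate([0, 0, 363]) cube([310, 295, 36]);
  translate([20, 20, 0]) cylinder(h = 363, r = 20);
  translate([290, 20, 0]) cylinder(h = 363, r = 20);
  translate([20, 275, 0]) cylinder(h = 363, r = 20);
  translate([290, 275, 0]) cylinder(h = 363, r = 20);
}
translate([506, 438, 680]) {
  cube([54, 19, 552]);
  translate([636, 0, 0]) cube([54, 19, 552]);
  translate([54, 0, 0]) cube([582, 19, 54]);
  translate([54, 0, 498]) cube([582, 19, 54]);
}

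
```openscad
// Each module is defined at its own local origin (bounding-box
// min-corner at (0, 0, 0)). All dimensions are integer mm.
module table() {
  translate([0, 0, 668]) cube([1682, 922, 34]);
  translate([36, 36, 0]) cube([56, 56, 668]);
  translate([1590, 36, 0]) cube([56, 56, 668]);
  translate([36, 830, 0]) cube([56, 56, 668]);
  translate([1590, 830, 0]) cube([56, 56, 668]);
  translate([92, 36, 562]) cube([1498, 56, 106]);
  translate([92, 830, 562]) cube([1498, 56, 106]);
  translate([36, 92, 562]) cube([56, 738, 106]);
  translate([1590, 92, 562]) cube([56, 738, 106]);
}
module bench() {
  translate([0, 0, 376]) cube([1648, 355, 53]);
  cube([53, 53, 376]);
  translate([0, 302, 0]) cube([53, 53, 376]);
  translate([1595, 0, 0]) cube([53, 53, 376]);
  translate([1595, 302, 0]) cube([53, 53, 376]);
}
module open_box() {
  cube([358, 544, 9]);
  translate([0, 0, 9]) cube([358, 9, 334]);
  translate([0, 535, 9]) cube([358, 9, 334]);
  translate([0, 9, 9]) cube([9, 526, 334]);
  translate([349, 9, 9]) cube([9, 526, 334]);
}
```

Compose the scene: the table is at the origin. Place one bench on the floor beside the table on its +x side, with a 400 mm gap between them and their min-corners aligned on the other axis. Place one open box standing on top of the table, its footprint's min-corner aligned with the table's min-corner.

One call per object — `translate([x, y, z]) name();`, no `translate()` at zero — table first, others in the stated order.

table();
translate([2082, 0, 0]) bench();
translate([0, 0, 702]) open_box();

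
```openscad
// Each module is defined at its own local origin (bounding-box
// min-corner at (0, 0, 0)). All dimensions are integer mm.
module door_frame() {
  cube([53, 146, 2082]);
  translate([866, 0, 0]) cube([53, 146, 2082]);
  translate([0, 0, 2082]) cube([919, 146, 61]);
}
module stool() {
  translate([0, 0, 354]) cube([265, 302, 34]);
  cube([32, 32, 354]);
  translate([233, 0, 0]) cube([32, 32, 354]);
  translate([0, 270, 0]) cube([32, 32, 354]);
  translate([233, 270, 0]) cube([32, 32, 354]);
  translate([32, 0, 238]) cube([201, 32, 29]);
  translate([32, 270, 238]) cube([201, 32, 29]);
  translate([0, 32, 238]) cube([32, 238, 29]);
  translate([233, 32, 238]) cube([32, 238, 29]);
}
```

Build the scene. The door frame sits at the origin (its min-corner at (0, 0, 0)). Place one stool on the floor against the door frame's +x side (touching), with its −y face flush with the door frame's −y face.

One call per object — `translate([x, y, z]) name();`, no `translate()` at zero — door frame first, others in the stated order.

door_frame();
translate([919, 0, 0]) stool();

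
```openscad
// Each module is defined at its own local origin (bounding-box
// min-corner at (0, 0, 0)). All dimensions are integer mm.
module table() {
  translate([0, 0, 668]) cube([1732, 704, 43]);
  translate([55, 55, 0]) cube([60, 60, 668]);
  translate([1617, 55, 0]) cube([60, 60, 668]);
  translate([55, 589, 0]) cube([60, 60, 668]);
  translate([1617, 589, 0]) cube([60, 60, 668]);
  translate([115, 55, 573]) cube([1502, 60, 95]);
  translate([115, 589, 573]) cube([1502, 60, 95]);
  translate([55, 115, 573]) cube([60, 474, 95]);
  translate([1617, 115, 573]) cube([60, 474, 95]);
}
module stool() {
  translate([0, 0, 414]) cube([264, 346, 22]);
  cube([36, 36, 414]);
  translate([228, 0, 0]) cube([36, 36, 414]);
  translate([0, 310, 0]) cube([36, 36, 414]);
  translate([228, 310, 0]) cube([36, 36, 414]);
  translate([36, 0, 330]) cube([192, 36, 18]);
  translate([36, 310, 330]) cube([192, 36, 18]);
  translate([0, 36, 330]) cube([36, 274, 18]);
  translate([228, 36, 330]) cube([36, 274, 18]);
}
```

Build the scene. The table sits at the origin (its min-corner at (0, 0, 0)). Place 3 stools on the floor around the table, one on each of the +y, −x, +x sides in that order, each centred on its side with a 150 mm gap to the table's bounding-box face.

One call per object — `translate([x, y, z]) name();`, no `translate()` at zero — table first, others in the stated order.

table();
translate([734, 854, 0]) stool();
translate([-414, 179, 0]) stool();
translate([1882, 179, 0]) stool();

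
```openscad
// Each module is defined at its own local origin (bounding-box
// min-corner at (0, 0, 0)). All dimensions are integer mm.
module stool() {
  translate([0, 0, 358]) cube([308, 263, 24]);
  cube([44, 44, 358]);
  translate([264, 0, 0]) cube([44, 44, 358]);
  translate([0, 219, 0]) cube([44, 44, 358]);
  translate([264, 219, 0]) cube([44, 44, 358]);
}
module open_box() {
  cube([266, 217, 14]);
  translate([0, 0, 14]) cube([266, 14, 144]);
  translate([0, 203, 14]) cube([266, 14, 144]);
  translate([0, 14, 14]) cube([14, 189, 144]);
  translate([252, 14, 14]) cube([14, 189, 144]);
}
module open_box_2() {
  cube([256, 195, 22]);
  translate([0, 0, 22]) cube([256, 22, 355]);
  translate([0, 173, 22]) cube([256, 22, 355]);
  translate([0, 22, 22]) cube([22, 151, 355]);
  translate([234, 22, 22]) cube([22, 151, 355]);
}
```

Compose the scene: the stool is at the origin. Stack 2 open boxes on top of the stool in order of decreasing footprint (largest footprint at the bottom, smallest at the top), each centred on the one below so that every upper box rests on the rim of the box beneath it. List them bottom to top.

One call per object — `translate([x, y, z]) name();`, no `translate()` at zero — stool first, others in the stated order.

stool();
translate([21, 23, 382]) open_box();
translate([26, 34, 540]) open_box_2();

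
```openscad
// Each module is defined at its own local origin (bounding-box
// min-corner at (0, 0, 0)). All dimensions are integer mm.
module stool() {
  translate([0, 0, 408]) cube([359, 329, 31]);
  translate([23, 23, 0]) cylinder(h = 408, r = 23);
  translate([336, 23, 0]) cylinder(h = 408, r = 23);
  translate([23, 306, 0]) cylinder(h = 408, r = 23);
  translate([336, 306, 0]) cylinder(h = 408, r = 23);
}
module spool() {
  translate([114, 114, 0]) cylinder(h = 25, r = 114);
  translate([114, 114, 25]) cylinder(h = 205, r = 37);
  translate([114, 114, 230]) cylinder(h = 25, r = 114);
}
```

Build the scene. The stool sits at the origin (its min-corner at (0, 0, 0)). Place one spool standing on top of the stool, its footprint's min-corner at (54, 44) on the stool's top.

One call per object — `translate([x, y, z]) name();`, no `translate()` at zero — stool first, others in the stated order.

stool();
translate([54, 44, 439]) spool();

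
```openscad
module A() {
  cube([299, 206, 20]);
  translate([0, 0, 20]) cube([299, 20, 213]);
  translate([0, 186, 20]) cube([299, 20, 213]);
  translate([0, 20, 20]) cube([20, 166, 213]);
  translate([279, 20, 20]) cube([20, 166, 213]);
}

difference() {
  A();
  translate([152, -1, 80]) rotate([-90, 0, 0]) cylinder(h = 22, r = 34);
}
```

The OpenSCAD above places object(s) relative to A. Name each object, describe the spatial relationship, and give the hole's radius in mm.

A is an open box. The open box has a circular hole through its front wall. The hole's radius is 34 mm.

The subtracted cylinder has r = 34 mm.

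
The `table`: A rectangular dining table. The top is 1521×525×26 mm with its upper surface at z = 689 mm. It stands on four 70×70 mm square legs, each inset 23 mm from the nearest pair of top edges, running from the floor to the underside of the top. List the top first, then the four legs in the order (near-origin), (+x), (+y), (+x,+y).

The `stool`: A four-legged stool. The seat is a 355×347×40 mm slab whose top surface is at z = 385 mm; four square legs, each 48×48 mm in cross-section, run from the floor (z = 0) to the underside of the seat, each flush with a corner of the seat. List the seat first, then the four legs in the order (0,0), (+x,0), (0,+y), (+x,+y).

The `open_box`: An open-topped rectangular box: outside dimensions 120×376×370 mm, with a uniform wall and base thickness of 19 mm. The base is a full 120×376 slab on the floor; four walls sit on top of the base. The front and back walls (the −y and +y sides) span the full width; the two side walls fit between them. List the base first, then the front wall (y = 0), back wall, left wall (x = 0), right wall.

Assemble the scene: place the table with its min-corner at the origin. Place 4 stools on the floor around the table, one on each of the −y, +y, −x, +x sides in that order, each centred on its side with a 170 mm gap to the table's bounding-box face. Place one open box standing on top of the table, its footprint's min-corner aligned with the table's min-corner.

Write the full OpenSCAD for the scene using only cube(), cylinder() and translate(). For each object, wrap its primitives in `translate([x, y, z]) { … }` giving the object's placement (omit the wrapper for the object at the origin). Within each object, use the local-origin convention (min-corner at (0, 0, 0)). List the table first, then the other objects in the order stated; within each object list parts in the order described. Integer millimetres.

translate([0, 0, 663]) cube([1521, 525, 26]);
translate([23, 23, 0]) cube([70, 70, 663]);
translate([1428, 23, 0]) cube([70, 70, 663]);
translate([23, 432, 0]) cube([70, 70, 663]);
translate([1428, 432, 0]) cube([70, 70, 663]);
translate([583, -517, 0]) {
  translate([0, 0, 345]) cube([355, 347, 40]);
  cube([48, 48, 345]);
  translate([307, 0, 0]) cube([48, 48, 345]);
  translate([0, 299, 0]) cube([48, 48, 345]);
  translate([307, 299, 0]) cube([48, 48, 345]);
}
translate([583, 695, 0]) {
  translate([0, 0, 345]) cube([355, 347, 40]);
  cube([48, 48, 345]);
  translate([307, 0, 0]) cube([48, 48, 345]);
  translate([0, 299, 0]) cube([48, 48, 345]);
  translate([307, 299, 0]) cube([48, 48, 345]);
}
translate([-525, 89, 0]) {
  translate([0, 0, 345]) cube([355, 347, 40]);
  cube([48, 48, 345]);
  translate([307, 0, 0]) cube([48, 48, 345]);
  translate([0, 299, 0]) cube([48, 48, 345]);
  translate([307, 299, 0]) cube([48, 48, 345]);
}
translate([1691, 89, 0]) {
  translate([0, 0, 345]) cube([355, 347, 40]);
  cube([48, 48, 345]);
  translate([307, 0, 0]) cube([48, 48, 345]);
  translate([0, 299, 0]) cube([48, 48, 345]);
  translate([307, 299, 0]) cube([48, 48, 345]);
}
translate([0, 0, 689]) {
  cube([120, 376, 19]);
  translate([0, 0, 19]) cube([120, 19, 351]);
  translate([0, 357, 19]) cube([120, 19, 351]);
  translate([0, 19, 19]) cube([19, 338, 351]);
  translate([101, 19, 19]) cube([19, 338, 351]);
}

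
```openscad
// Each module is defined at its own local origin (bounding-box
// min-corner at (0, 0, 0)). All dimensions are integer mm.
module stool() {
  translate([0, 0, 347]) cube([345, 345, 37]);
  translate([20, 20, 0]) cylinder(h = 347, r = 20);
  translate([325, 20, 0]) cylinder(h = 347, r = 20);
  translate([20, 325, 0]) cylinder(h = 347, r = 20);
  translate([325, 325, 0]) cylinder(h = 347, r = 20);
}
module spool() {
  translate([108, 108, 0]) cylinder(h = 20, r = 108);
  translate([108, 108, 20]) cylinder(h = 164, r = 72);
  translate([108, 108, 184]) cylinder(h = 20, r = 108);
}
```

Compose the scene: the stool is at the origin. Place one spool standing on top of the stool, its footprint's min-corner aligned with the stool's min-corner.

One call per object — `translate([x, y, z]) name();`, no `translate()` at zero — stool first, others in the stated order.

stool();
translate([0, 0, 384]) spool();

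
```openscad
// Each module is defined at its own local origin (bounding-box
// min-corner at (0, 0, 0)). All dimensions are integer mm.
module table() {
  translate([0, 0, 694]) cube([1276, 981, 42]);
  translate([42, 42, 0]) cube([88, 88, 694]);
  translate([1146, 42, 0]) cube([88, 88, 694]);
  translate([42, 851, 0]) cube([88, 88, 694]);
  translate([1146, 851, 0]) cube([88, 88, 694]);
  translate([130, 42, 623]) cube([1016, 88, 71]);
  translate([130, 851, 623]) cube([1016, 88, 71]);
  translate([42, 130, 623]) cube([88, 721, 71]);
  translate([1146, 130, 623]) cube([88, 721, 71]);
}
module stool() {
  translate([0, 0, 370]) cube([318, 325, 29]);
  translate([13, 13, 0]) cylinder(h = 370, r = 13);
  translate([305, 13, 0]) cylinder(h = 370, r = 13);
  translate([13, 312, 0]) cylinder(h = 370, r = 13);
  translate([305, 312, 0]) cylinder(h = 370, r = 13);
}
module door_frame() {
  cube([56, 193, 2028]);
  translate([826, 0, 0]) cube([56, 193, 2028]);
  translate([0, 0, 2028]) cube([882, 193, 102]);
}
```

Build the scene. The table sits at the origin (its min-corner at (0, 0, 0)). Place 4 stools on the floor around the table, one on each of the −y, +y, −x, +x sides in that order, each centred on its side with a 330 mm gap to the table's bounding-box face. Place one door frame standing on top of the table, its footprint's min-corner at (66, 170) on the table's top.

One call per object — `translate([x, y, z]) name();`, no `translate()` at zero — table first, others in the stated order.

table();
translate([479, -655, 0]) stool();
translate([479, 1311, 0]) stool();
translate([-648, 328, 0]) stool();
translate([1606, 328, 0]) stool();
translate([66, 170, 736]) door_frame();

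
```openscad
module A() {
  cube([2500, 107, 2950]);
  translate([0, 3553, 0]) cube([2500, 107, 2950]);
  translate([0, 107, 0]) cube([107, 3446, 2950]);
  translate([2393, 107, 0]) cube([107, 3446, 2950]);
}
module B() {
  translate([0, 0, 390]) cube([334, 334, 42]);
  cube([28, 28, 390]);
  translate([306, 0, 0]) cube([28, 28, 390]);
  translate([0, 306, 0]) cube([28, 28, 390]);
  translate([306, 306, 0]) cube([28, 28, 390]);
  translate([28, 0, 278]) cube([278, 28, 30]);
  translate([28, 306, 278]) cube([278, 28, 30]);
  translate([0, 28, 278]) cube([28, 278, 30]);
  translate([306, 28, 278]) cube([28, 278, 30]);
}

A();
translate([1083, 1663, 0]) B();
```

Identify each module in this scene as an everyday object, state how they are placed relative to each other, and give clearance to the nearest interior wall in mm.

A is a house frame. B is a stool. The stool sits inside the house frame, centred. The clearance to the nearest interior wall is 976 mm.

Clearances: x = 976, y = 1556; minimum 976 mm.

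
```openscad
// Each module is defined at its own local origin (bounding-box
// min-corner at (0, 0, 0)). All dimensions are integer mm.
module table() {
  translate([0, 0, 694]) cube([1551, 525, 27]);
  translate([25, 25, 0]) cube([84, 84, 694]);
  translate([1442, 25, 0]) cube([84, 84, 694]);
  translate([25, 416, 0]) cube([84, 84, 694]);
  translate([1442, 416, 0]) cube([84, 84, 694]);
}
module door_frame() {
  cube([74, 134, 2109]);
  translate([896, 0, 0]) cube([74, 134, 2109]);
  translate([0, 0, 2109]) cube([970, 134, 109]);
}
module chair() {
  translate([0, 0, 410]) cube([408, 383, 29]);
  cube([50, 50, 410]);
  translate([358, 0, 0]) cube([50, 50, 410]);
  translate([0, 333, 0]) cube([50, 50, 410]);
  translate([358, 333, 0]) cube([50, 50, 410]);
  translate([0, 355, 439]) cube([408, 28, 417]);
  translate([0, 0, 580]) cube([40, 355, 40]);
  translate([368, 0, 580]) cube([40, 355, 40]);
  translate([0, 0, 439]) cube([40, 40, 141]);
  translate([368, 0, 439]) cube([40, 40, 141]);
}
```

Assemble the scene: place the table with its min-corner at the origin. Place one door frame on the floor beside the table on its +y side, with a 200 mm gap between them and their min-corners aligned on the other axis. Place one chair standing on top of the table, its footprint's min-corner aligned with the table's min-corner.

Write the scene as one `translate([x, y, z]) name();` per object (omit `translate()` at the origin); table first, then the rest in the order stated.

table();
translate([0, 725, 0]) door_frame();
translate([0, 0, 721]) chair();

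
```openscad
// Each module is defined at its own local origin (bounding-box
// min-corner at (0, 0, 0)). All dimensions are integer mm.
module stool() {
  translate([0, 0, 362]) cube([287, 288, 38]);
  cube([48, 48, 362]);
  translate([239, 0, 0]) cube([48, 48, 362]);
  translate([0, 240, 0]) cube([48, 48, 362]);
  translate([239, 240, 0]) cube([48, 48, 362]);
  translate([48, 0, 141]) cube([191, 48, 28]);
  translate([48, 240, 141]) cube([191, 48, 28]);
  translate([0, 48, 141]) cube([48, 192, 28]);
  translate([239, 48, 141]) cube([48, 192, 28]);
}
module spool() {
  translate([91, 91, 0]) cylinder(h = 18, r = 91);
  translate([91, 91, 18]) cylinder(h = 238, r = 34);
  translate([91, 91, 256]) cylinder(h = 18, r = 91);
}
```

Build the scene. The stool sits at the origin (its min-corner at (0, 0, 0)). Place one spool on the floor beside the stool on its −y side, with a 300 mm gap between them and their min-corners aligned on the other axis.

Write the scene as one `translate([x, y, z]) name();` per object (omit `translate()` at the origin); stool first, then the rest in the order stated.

stool();
translate([0, -482, 0]) spool();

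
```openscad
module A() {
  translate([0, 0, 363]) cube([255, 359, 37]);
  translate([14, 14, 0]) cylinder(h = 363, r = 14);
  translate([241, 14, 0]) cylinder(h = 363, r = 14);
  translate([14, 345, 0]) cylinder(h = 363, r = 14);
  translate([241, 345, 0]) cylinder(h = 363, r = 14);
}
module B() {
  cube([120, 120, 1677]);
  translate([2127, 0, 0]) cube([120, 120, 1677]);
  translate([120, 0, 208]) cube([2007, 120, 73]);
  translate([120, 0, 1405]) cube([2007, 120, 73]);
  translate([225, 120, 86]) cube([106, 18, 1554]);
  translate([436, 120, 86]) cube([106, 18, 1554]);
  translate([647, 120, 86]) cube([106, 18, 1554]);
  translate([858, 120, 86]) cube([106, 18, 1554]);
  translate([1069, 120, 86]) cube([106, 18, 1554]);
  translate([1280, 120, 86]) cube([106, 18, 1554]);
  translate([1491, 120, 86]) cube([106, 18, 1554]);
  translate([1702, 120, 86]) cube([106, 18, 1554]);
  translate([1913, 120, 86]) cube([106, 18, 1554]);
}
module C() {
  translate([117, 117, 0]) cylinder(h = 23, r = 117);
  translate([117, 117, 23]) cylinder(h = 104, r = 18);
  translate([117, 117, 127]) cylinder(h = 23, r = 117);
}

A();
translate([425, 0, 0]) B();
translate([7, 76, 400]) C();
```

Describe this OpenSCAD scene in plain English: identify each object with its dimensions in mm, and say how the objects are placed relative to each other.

A is a four-legged stool. The seat is a 255×359×37 mm slab whose top surface is at z = 400 mm; four round legs, each 28 mm in diameter, run from the floor (z = 0) to the underside of the seat, each leg's axis is inset half a diameter from the nearest pair of seat edges (so the leg's bounding box is flush with the corner).

B is a fence section. Two 120×120 mm posts, 1677 mm tall, stand on the floor with a clear span of 2007 mm between their inner faces. Two horizontal rails of 120×73 mm section span the gap between the posts with their undersides at z = 208 mm and z = 1405 mm, flush with the posts' −y face. 9 pickets, each 106 mm wide, 18 mm thick and 1554 mm tall, are fixed to the +y face of the rails with their bottoms at z = 86 mm, evenly spaced across the span with equal gaps (rounded down to the nearest mm) at the −x end and between each pair — any rounding remainder accumulates at the +x end.

C is a spool: two coaxial disc flanges of radius 117 mm and thickness 23 mm, joined by a core cylinder of radius 18 mm and height 104 mm. The lower flange rests on z = 0 and the three cylinders share a vertical axis.

The fence section is on the floor beside the stool on its +x side. The spool is on top of the stool.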